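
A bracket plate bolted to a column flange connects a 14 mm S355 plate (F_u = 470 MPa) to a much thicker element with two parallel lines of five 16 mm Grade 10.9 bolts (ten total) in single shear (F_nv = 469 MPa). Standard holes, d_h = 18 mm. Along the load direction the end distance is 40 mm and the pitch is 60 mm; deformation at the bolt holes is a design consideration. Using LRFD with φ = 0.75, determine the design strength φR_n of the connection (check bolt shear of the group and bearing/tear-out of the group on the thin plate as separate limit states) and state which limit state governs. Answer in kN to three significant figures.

Bolt shear: A_b = π·16²/4 = 201.1 mm²; R_n = 469 × 201.1 × 10 × 1 / 1000 = 943 kN → 0.75 × 943 = 707 kN.
Bearing (1.2 l_c t F_u ≤ 2.4 d t F_u): upper limit = 2.4·16·14·470 / 1000 = 252.7 kN.
  Edge l_c = 40 − 18/2 = 31 → r_n = 244.8 kN; interior l_c = 60 − 18 = 42 → r_n = 252.7 kN.
  R_n,bearing = 2·244.8 + 8·252.7 = 2511 kN → 0.75 × 2511 = 1880 kN.
Bolt shear governs: 707 kN.

707 kN (bolt shear governs)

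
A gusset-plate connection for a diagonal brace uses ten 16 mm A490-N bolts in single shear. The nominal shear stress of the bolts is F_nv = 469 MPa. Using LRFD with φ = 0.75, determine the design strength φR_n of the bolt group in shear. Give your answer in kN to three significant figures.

707 kN

A_b = π × 16² / 4 = 201.1 mm².
R_n = F_nv · A_b · n · n_s = 469 × 201.1 × 10 × 1 / 1000 = 943 kN.
Design strength φR_n = 0.75 × 943 = 707 kN.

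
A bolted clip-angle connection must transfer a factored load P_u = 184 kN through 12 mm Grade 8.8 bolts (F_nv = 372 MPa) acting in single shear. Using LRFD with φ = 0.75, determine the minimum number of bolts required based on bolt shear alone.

6 bolts

A_b = π·12²/4 = 113.1 mm².
Per-bolt design strength φR_n = 0.75 × 372 × 113.1 × 1 / 1000 = 31.55 kN.
n ≥ 184 / 31.55 = 5.831 → use 6 bolts.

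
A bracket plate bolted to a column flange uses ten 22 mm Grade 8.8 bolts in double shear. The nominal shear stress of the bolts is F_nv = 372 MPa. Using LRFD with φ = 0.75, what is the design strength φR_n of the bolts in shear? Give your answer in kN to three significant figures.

A_b = π × 22² / 4 = 380.1 mm².
R_n = F_nv · A_b · n · n_s = 372 × 380.1 × 10 × 2 / 1000 = 2828 kN.
Design strength φR_n = 0.75 × 2828 = 2120 kN.

2120 kN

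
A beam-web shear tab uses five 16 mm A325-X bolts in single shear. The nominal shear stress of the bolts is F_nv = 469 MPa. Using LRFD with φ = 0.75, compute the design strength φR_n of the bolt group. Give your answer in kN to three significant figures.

354 kN

A_b = π × 16² / 4 = 201.1 mm².
R_n = F_nv · A_b · n · n_s = 469 × 201.1 × 5 × 1 / 1000 = 471.5 kN.
Design strength φR_n = 0.75 × 471.5 = 354 kN.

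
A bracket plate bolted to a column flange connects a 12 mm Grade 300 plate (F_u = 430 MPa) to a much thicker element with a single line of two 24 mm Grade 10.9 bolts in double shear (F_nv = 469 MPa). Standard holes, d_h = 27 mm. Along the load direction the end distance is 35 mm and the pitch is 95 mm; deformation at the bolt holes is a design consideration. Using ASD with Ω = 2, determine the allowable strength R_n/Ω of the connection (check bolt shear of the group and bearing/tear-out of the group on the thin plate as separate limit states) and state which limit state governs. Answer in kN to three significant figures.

Bolt shear: A_b = π·24²/4 = 452.4 mm²; R_n = 469 × 452.4 × 2 × 2 / 1000 = 848.7 kN → 848.7 / 2 = 424 kN.
Bearing (1.2 l_c t F_u ≤ 2.4 d t F_u): upper limit = 2.4·24·12·430 / 1000 = 297.2 kN.
  Edge l_c = 35 − 27/2 = 21.5 → r_n = 133.1 kN; interior l_c = 95 − 27 = 68 → r_n = 297.2 kN.
  R_n,bearing = 1·133.1 + 1·297.2 = 430.3 kN → 430.3 / 2 = 215 kN.
Bearing governs: 215 kN.

215 kN (bearing governs)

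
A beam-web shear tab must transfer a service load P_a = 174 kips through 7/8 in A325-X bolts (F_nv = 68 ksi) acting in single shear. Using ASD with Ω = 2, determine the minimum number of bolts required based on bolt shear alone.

A_b = π·0.875²/4 = 0.6013 in².
Per-bolt allowable strength R_n/Ω = 68 × 0.6013 × 1 / 2 = 20.44 kips.
n ≥ 174 / 20.44 = 8.511 → use 9 bolts.

9 bolts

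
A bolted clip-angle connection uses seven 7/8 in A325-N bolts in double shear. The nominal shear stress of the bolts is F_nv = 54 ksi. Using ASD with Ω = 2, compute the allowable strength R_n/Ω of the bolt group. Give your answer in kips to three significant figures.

A_b = π × 0.875² / 4 = 0.6013 in².
R_n = F_nv · A_b · n · n_s = 54 × 0.6013 × 7 × 2 = 454.6 kips.
Allowable strength R_n/Ω = 454.6 / 2 = 227 kips.

227 kips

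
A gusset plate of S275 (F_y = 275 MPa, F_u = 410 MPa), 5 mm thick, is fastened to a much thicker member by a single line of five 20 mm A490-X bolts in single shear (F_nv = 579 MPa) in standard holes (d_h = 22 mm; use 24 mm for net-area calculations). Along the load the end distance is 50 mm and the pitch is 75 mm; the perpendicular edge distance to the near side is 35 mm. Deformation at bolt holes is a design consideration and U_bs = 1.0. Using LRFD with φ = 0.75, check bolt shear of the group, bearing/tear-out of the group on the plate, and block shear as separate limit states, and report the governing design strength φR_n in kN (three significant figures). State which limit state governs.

Bolt shear: A_b = π·20²/4 = 314.2 mm²; R_n = 579 × 314.2 × 5 × 1 / 1000 = 909.5 kN → 0.75 × 909.5 = 682 kN.
Bearing: edge l_c = 39, r_n = 95.94 kN; interior l_c = 53, r_n = 98.4 kN; R_n = 95.94 + 4·98.4 = 489.5 kN → 367 kN.
Block shear: A_gv = 1750, A_nv = 1210, A_nt = 115 mm²; R_n = min(0.6F_uA_nv, 0.6F_yA_gv) + U_bs·F_u·A_nt = 335.9 kN → 252 kN.
Block shear governs: 252 kN.

252 kN (block shear governs)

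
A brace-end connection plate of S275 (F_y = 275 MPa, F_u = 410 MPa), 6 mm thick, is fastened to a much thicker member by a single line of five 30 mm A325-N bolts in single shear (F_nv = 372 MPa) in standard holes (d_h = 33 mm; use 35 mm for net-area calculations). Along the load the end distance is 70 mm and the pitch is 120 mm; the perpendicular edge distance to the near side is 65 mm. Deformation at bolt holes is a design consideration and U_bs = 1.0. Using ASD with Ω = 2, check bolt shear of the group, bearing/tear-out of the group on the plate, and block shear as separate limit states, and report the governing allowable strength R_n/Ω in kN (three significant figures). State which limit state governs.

331 kN (block shear governs)

Bolt shear: A_b = π·30²/4 = 706.9 mm²; R_n = 372 × 706.9 × 5 × 1 / 1000 = 1315 kN → 1315 / 2 = 657 kN.
Bearing: edge l_c = 53.5, r_n = 157.9 kN; interior l_c = 87, r_n = 177.1 kN; R_n = 157.9 + 4·177.1 = 866.4 kN → 433 kN.
Block shear: A_gv = 3300, A_nv = 2355, A_nt = 285 mm²; R_n = min(0.6F_uA_nv, 0.6F_yA_gv) + U_bs·F_u·A_nt = 661.4 kN → 331 kN.
Block shear governs: 331 kN.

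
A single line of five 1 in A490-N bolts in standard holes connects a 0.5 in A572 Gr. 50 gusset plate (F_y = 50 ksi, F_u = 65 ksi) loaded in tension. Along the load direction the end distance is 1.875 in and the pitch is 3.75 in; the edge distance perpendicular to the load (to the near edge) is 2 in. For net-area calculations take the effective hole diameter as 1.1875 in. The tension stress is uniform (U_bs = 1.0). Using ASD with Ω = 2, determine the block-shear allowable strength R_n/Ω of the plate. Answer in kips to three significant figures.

Shear plane L_v = 1.875 + 4·3.75 = 16.88 in; A_gv = 16.88 × 0.5 = 8.438 in².
A_nv = (16.88 − 4.5·1.1875) × 0.5 = 5.766 in².
A_nt = (2 − 0.5·1.1875) × 0.5 = 0.7031 in².
0.6 F_u A_nv = 224.9 kips; 0.6 F_y A_gv = 253.1 kips → shear rupture governs the shear term.
R_n = 224.9 + 1.0 × 65 × 0.7031 = 270.6 kips.
Allowable strength R_n/Ω = 270.6 / 2 = 135 kips.

135 kips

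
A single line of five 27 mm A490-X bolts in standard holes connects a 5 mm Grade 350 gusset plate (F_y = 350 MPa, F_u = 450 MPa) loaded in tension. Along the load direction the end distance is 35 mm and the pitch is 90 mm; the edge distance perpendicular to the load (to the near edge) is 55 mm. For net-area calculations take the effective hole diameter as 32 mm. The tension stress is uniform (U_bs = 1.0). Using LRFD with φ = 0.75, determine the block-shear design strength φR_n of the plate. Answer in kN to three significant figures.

Shear plane L_v = 35 + 4·90 = 395 mm; A_gv = 395 × 5 = 1975 mm².
A_nv = (395 − 4.5·32) × 5 = 1255 mm².
A_nt = (55 − 0.5·32) × 5 = 195 mm².
0.6 F_u A_nv = 338.9 kN; 0.6 F_y A_gv = 414.8 kN → shear rupture governs the shear term.
R_n = 338.9 + 1.0 × 450 × 195 / 1000 = 426.6 kN.
Design strength φR_n = 0.75 × 426.6 = 320 kN.

320 kN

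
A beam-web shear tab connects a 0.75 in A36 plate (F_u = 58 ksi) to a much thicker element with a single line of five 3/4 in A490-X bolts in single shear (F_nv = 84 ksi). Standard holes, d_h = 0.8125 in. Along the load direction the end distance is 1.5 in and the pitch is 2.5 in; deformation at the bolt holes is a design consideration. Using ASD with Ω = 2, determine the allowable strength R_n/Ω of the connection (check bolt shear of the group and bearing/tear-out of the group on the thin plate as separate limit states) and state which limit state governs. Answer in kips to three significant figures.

92.8 kips (bolt shear governs)

Bolt shear: A_b = π·0.75²/4 = 0.4418 in²; R_n = 84 × 0.4418 × 5 × 1 = 185.6 kips → 185.6 / 2 = 92.8 kips.
Bearing (1.2 l_c t F_u ≤ 2.4 d t F_u): upper limit = 2.4·0.75·0.75·58 = 78.3 kips.
  Edge l_c = 1.5 − 0.8125/2 = 1.094 → r_n = 57.09 kips; interior l_c = 2.5 − 0.8125 = 1.688 → r_n = 78.3 kips.
  R_n,bearing = 1·57.09 + 4·78.3 = 370.3 kips → 370.3 / 2 = 185 kips.
Bolt shear governs: 92.8 kips.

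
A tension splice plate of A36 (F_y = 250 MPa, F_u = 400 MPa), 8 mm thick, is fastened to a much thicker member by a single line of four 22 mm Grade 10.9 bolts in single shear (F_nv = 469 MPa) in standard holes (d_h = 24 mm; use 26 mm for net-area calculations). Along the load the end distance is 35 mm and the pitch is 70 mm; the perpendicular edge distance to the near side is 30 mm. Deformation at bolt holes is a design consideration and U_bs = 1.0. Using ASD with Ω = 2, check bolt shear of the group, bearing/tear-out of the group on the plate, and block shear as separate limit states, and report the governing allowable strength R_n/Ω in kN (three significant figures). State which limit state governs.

174 kN (block shear governs)

Bolt shear: A_b = π·22²/4 = 380.1 mm²; R_n = 469 × 380.1 × 4 × 1 / 1000 = 713.1 kN → 713.1 / 2 = 357 kN.
Bearing: edge l_c = 23, r_n = 88.32 kN; interior l_c = 46, r_n = 169 kN; R_n = 88.32 + 3·169 = 595.2 kN → 298 kN.
Block shear: A_gv = 1960, A_nv = 1232, A_nt = 136 mm²; R_n = min(0.6F_uA_nv, 0.6F_yA_gv) + U_bs·F_u·A_nt = 348.4 kN → 174 kN.
Block shear governs: 174 kN.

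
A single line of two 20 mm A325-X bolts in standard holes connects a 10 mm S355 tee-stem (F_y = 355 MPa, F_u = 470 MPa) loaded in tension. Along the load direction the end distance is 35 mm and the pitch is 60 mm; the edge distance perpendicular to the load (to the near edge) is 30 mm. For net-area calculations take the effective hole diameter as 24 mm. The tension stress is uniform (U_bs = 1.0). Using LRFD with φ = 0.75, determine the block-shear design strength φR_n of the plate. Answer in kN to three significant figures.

188 kN

Shear plane L_v = 35 + 1·60 = 95 mm; A_gv = 95 × 10 = 950 mm².
A_nv = (95 − 1.5·24) × 10 = 590 mm².
A_nt = (30 − 0.5·24) × 10 = 180 mm².
0.6 F_u A_nv = 166.4 kN; 0.6 F_y A_gv = 202.3 kN → shear rupture governs the shear term.
R_n = 166.4 + 1.0 × 470 × 180 / 1000 = 251 kN.
Design strength φR_n = 0.75 × 251 = 188 kN.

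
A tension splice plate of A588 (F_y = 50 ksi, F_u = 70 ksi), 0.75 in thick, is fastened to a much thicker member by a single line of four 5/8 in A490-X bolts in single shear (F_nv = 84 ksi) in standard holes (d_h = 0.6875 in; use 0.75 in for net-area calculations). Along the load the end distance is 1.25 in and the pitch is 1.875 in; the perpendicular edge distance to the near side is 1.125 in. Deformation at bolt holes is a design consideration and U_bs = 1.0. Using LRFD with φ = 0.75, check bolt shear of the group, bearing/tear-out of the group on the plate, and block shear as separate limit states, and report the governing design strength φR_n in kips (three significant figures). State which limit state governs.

77.3 kips (bolt shear governs)

Bolt shear: A_b = π·0.625²/4 = 0.3068 in²; R_n = 84 × 0.3068 × 4 × 1 = 103.1 kips → 0.75 × 103.1 = 77.3 kips.
Bearing: edge l_c = 0.9062, r_n = 57.09 kips; interior l_c = 1.188, r_n = 74.81 kips; R_n = 57.09 + 3·74.81 = 281.5 kips → 211 kips.
Block shear: A_gv = 5.156, A_nv = 3.188, A_nt = 0.5625 in²; R_n = min(0.6F_uA_nv, 0.6F_yA_gv) + U_bs·F_u·A_nt = 173.2 kips → 130 kips.
Bolt shear governs: 77.3 kips.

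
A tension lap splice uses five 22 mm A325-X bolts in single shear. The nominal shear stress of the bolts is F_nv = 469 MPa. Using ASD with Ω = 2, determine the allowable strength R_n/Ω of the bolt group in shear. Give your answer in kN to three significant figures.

A_b = π × 22² / 4 = 380.1 mm².
R_n = F_nv · A_b · n · n_s = 469 × 380.1 × 5 × 1 / 1000 = 891.4 kN.
Allowable strength R_n/Ω = 891.4 / 2 = 446 kN.

446 kN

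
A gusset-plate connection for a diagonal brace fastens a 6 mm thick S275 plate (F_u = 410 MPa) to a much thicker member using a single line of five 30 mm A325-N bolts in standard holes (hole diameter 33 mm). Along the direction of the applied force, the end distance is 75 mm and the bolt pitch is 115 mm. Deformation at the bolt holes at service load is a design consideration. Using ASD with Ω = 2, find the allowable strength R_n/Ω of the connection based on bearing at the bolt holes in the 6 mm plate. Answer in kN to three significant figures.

441 kN

Per bolt r_n = 1.2 l_c t F_u ≤ 2.4 d t F_u; upper limit = 2.4 × 30 × 6 × 410 / 1000 = 177.1 kN.
Edge bolt: l_c = 75 − 33/2 = 58.5 mm → 1.2 × 58.5 × 6 × 410 / 1000 = 172.7 → r_n = 172.7 kN.
Interior bolts: l_c = 115 − 33 = 82 mm → 1.2 × 82 × 6 × 410 / 1000 = 242.1 → r_n = 177.1 kN.
R_n = 1 × 172.7 + 4 × 177.1 = 881.2 kN.
Allowable strength R_n/Ω = 881.2 / 2 = 441 kN.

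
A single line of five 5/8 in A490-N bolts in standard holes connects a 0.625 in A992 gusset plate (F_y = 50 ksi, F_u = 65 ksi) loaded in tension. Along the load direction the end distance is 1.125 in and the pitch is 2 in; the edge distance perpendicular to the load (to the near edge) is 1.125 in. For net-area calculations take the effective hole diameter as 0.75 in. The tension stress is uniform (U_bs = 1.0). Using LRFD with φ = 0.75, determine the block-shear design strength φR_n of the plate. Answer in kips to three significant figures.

128 kips

Shear plane L_v = 1.125 + 4·2 = 9.125 in; A_gv = 9.125 × 0.625 = 5.703 in².
A_nv = (9.125 − 4.5·0.75) × 0.625 = 3.594 in².
A_nt = (1.125 − 0.5·0.75) × 0.625 = 0.4688 in².
0.6 F_u A_nv = 140.2 kips; 0.6 F_y A_gv = 171.1 kips → shear rupture governs the shear term.
R_n = 140.2 + 1.0 × 65 × 0.4688 = 170.6 kips.
Design strength φR_n = 0.75 × 170.6 = 128 kips.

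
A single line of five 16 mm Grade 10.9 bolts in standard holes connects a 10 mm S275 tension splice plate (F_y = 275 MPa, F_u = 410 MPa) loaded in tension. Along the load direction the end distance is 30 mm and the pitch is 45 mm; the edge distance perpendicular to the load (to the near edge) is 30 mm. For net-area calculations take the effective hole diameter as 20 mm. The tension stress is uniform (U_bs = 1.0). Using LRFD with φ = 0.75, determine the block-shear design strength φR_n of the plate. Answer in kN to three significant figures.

283 kN

Shear plane L_v = 30 + 4·45 = 210 mm; A_gv = 210 × 10 = 2100 mm².
A_nv = (210 − 4.5·20) × 10 = 1200 mm².
A_nt = (30 − 0.5·20) × 10 = 200 mm².
0.6 F_u A_nv = 295.2 kN; 0.6 F_y A_gv = 346.5 kN → shear rupture governs the shear term.
R_n = 295.2 + 1.0 × 410 × 200 / 1000 = 377.2 kN.
Design strength φR_n = 0.75 × 377.2 = 283 kN.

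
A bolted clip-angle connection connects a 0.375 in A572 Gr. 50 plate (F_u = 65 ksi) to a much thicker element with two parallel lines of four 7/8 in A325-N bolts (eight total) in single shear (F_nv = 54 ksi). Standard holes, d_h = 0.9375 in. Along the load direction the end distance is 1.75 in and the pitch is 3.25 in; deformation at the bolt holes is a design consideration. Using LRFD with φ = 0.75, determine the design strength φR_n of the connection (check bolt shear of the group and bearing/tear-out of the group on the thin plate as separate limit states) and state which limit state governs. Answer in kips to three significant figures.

195 kips (bolt shear governs)

Bolt shear: A_b = π·0.875²/4 = 0.6013 in²; R_n = 54 × 0.6013 × 8 × 1 = 259.8 kips → 0.75 × 259.8 = 195 kips.
Bearing (1.2 l_c t F_u ≤ 2.4 d t F_u): upper limit = 2.4·0.875·0.375·65 = 51.19 kips.
  Edge l_c = 1.75 − 0.9375/2 = 1.281 → r_n = 37.48 kips; interior l_c = 3.25 − 0.9375 = 2.312 → r_n = 51.19 kips.
  R_n,bearing = 2·37.48 + 6·51.19 = 382.1 kips → 0.75 × 382.1 = 287 kips.
Bolt shear governs: 195 kips.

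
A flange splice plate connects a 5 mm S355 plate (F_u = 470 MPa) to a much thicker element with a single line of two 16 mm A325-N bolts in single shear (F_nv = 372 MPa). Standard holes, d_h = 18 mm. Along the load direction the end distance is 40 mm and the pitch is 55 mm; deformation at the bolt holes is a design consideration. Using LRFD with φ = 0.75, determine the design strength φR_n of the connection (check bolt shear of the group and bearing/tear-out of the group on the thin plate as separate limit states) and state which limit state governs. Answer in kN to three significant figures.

Bolt shear: A_b = π·16²/4 = 201.1 mm²; R_n = 372 × 201.1 × 2 × 1 / 1000 = 149.6 kN → 0.75 × 149.6 = 112 kN.
Bearing (1.2 l_c t F_u ≤ 2.4 d t F_u): upper limit = 2.4·16·5·470 / 1000 = 90.24 kN.
  Edge l_c = 40 − 18/2 = 31 → r_n = 87.42 kN; interior l_c = 55 − 18 = 37 → r_n = 90.24 kN.
  R_n,bearing = 1·87.42 + 1·90.24 = 177.7 kN → 0.75 × 177.7 = 133 kN.
Bolt shear governs: 112 kN.

112 kN (bolt shear governs)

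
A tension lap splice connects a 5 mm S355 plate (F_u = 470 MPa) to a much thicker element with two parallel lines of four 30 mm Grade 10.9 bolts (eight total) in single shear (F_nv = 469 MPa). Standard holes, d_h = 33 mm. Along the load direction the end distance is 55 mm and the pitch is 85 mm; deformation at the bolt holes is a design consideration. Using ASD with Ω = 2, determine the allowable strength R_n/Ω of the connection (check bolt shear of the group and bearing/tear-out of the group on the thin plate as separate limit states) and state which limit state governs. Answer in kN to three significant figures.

548 kN (bearing governs)

Bolt shear: A_b = π·30²/4 = 706.9 mm²; R_n = 469 × 706.9 × 8 × 1 / 1000 = 2652 kN → 2652 / 2 = 1330 kN.
Bearing (1.2 l_c t F_u ≤ 2.4 d t F_u): upper limit = 2.4·30·5·470 / 1000 = 169.2 kN.
  Edge l_c = 55 − 33/2 = 38.5 → r_n = 108.6 kN; interior l_c = 85 − 33 = 52 → r_n = 146.6 kN.
  R_n,bearing = 2·108.6 + 6·146.6 = 1097 kN → 1097 / 2 = 548 kN.
Bearing governs: 548 kN.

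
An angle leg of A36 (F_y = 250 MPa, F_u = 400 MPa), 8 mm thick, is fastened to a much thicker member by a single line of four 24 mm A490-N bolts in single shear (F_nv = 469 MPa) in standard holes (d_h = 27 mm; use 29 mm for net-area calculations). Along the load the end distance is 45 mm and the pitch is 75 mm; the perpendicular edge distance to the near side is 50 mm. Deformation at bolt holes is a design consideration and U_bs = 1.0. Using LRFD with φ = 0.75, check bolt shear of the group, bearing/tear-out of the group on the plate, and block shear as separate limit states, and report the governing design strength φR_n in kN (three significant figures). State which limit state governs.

328 kN (block shear governs)

Bolt shear: A_b = π·24²/4 = 452.4 mm²; R_n = 469 × 452.4 × 4 × 1 / 1000 = 848.7 kN → 0.75 × 848.7 = 637 kN.
Bearing: edge l_c = 31.5, r_n = 121 kN; interior l_c = 48, r_n = 184.3 kN; R_n = 121 + 3·184.3 = 673.9 kN → 505 kN.
Block shear: A_gv = 2160, A_nv = 1348, A_nt = 284 mm²; R_n = min(0.6F_uA_nv, 0.6F_yA_gv) + U_bs·F_u·A_nt = 437.1 kN → 328 kN.
Block shear governs: 328 kN.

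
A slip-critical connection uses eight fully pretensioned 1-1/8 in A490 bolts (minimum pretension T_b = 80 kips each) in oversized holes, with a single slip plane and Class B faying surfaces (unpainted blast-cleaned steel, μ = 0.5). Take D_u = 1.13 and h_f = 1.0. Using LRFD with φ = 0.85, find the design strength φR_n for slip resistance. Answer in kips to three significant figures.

307 kips

R_n = μ · D_u · h_f · T_b · n_s · n_b = 0.5 × 1.13 × 1.0 × 80 × 1 × 8 = 361.6 kips.
Design strength φR_n = 0.85 × 361.6 = 307 kips.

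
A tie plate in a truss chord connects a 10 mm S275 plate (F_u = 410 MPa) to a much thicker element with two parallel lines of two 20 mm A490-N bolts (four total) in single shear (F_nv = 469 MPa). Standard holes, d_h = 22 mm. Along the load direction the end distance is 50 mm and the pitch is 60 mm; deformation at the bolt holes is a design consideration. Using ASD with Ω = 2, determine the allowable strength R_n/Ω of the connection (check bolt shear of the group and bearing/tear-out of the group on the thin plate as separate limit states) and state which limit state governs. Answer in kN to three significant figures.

295 kN (bolt shear governs)

Bolt shear: A_b = π·20²/4 = 314.2 mm²; R_n = 469 × 314.2 × 4 × 1 / 1000 = 589.4 kN → 589.4 / 2 = 295 kN.
Bearing (1.2 l_c t F_u ≤ 2.4 d t F_u): upper limit = 2.4·20·10·410 / 1000 = 196.8 kN.
  Edge l_c = 50 − 22/2 = 39 → r_n = 191.9 kN; interior l_c = 60 − 22 = 38 → r_n = 187 kN.
  R_n,bearing = 2·191.9 + 2·187 = 757.7 kN → 757.7 / 2 = 379 kN.
Bolt shear governs: 295 kN.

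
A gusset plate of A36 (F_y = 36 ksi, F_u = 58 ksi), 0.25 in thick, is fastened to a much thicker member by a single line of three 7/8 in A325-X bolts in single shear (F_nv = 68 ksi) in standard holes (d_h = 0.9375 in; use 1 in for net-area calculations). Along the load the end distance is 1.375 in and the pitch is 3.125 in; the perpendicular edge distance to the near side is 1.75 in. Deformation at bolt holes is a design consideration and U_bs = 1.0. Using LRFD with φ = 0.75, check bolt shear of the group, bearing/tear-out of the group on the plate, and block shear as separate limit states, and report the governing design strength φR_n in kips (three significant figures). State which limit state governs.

44.5 kips (block shear governs)

Bolt shear: A_b = π·0.875²/4 = 0.6013 in²; R_n = 68 × 0.6013 × 3 × 1 = 122.7 kips → 0.75 × 122.7 = 92 kips.
Bearing: edge l_c = 0.9062, r_n = 15.77 kips; interior l_c = 2.188, r_n = 30.45 kips; R_n = 15.77 + 2·30.45 = 76.67 kips → 57.5 kips.
Block shear: A_gv = 1.906, A_nv = 1.281, A_nt = 0.3125 in²; R_n = min(0.6F_uA_nv, 0.6F_yA_gv) + U_bs·F_u·A_nt = 59.3 kips → 44.5 kips.
Block shear governs: 44.5 kips.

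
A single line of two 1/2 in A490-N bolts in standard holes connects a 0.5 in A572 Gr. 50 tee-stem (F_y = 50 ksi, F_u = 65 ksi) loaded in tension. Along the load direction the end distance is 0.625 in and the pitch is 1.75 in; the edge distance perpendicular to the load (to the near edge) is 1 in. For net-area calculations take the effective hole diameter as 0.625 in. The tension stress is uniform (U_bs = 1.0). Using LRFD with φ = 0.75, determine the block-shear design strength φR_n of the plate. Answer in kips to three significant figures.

Shear plane L_v = 0.625 + 1·1.75 = 2.375 in; A_gv = 2.375 × 0.5 = 1.188 in².
A_nv = (2.375 − 1.5·0.625) × 0.5 = 0.7188 in².
A_nt = (1 − 0.5·0.625) × 0.5 = 0.3438 in².
0.6 F_u A_nv = 28.03 kips; 0.6 F_y A_gv = 35.62 kips → shear rupture governs the shear term.
R_n = 28.03 + 1.0 × 65 × 0.3438 = 50.38 kips.
Design strength φR_n = 0.75 × 50.38 = 37.8 kips.

37.8 kips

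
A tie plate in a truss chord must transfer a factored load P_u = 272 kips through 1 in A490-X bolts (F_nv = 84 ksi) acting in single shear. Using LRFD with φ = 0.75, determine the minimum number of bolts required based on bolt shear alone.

6 bolts

A_b = π·1²/4 = 0.7854 in².
Per-bolt design strength φR_n = 0.75 × 84 × 0.7854 × 1 = 49.48 kips.
n ≥ 272 / 49.48 = 5.497 → use 6 bolts.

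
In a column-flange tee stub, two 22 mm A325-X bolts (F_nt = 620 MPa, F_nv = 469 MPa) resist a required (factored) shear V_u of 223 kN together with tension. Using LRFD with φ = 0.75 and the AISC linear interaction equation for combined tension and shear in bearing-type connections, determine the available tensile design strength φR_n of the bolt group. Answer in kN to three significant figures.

165 kN

A_b = π·22²/4 = 380.1 mm²; f_rv = 223 × 1000 / (2 × 380.1) = 293.3 MPa.
F'_nt = 1.3 F_nt − (F_nt / φF_nv) f_rv = 1.3·620 − (620/(0.75·469))·293.3 = 289 MPa, capped at F_nt → F'_nt = 289 MPa.
R_n = F'_nt · A_b · n = 289 × 380.1 × 2 / 1000 = 219.7 kN.
Design strength φR_n = 0.75 × 219.7 = 165 kN.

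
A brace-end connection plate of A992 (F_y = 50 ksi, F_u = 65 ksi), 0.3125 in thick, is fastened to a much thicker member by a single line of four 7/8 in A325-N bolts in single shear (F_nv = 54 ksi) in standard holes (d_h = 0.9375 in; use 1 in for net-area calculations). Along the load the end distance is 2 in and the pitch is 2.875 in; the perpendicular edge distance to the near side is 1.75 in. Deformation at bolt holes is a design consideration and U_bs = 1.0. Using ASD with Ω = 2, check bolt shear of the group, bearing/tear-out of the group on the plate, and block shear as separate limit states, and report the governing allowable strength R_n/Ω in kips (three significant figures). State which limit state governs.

56.1 kips (block shear governs)

Bolt shear: A_b = π·0.875²/4 = 0.6013 in²; R_n = 54 × 0.6013 × 4 × 1 = 129.9 kips → 129.9 / 2 = 64.9 kips.
Bearing: edge l_c = 1.531, r_n = 37.32 kips; interior l_c = 1.938, r_n = 42.66 kips; R_n = 37.32 + 3·42.66 = 165.3 kips → 82.6 kips.
Block shear: A_gv = 3.32, A_nv = 2.227, A_nt = 0.3906 in²; R_n = min(0.6F_uA_nv, 0.6F_yA_gv) + U_bs·F_u·A_nt = 112.2 kips → 56.1 kips.
Block shear governs: 56.1 kips.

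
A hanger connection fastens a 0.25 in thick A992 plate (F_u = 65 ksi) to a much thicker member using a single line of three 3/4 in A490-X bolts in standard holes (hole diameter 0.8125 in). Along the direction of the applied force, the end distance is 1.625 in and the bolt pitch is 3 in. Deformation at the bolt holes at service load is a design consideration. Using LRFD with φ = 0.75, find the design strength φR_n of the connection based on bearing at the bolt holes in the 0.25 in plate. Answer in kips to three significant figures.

61.7 kips

Per bolt r_n = 1.2 l_c t F_u ≤ 2.4 d t F_u; upper limit = 2.4 × 0.75 × 0.25 × 65 = 29.25 kips.
Edge bolt: l_c = 1.625 − 0.8125/2 = 1.219 in → 1.2 × 1.219 × 0.25 × 65 = 23.77 → r_n = 23.77 kips.
Interior bolts: l_c = 3 − 0.8125 = 2.188 in → 1.2 × 2.188 × 0.25 × 65 = 42.66 → r_n = 29.25 kips.
R_n = 1 × 23.77 + 2 × 29.25 = 82.27 kips.
Design strength φR_n = 0.75 × 82.27 = 61.7 kips.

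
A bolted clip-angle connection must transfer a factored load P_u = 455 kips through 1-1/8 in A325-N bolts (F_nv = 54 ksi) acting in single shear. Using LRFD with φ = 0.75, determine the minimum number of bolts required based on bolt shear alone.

A_b = π·1.125²/4 = 0.994 in².
Per-bolt design strength φR_n = 0.75 × 54 × 0.994 × 1 = 40.26 kips.
n ≥ 455 / 40.26 = 11.3 → use 12 bolts.

12 bolts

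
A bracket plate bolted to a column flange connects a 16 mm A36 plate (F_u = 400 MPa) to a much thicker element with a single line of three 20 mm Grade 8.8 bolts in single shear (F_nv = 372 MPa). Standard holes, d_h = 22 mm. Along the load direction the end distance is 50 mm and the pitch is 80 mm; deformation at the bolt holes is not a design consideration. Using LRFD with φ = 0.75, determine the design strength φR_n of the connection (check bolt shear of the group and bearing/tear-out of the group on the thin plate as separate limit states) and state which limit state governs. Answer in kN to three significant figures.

Bolt shear: A_b = π·20²/4 = 314.2 mm²; R_n = 372 × 314.2 × 3 × 1 / 1000 = 350.6 kN → 0.75 × 350.6 = 263 kN.
Bearing (1.5 l_c t F_u ≤ 3.0 d t F_u): upper limit = 3.0·20·16·400 / 1000 = 384 kN.
  Edge l_c = 50 − 22/2 = 39 → r_n = 374.4 kN; interior l_c = 80 − 22 = 58 → r_n = 384 kN.
  R_n,bearing = 1·374.4 + 2·384 = 1142 kN → 0.75 × 1142 = 857 kN.
Bolt shear governs: 263 kN.

263 kN (bolt shear governs)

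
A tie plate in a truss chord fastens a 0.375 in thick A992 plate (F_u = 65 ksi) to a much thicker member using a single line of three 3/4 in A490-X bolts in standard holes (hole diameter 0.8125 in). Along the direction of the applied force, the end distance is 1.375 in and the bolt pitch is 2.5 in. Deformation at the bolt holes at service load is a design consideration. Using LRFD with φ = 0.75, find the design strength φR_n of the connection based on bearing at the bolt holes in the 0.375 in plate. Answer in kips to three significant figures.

Per bolt r_n = 1.2 l_c t F_u ≤ 2.4 d t F_u; upper limit = 2.4 × 0.75 × 0.375 × 65 = 43.87 kips.
Edge bolt: l_c = 1.375 − 0.8125/2 = 0.9688 in → 1.2 × 0.9688 × 0.375 × 65 = 28.34 → r_n = 28.34 kips.
Interior bolts: l_c = 2.5 − 0.8125 = 1.688 in → 1.2 × 1.688 × 0.375 × 65 = 49.36 → r_n = 43.87 kips.
R_n = 1 × 28.34 + 2 × 43.87 = 116.1 kips.
Design strength φR_n = 0.75 × 116.1 = 87.1 kips.

87.1 kips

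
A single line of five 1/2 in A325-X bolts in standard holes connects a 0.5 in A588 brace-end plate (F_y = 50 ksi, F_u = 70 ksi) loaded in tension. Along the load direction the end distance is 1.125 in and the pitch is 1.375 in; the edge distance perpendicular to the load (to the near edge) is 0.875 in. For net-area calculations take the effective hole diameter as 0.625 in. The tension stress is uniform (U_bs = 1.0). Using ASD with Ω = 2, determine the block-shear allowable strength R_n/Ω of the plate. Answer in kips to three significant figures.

Shear plane L_v = 1.125 + 4·1.375 = 6.625 in; A_gv = 6.625 × 0.5 = 3.312 in².
A_nv = (6.625 − 4.5·0.625) × 0.5 = 1.906 in².
A_nt = (0.875 − 0.5·0.625) × 0.5 = 0.2812 in².
0.6 F_u A_nv = 80.06 kips; 0.6 F_y A_gv = 99.38 kips → shear rupture governs the shear term.
R_n = 80.06 + 1.0 × 70 × 0.2812 = 99.75 kips.
Allowable strength R_n/Ω = 99.75 / 2 = 49.9 kips.

49.9 kips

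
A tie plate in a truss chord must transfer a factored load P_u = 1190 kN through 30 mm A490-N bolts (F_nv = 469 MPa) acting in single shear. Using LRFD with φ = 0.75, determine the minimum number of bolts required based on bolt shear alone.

A_b = π·30²/4 = 706.9 mm².
Per-bolt design strength φR_n = 0.75 × 469 × 706.9 × 1 / 1000 = 248.6 kN.
n ≥ 1190 / 248.6 = 4.786 → use 5 bolts.

5 bolts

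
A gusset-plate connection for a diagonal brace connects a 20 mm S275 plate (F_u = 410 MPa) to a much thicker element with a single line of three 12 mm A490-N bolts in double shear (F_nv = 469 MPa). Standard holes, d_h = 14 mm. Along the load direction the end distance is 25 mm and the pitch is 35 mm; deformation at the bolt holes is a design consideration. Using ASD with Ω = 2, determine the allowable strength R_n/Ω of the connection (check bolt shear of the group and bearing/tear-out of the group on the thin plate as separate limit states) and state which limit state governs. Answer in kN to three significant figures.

159 kN (bolt shear governs)

Bolt shear: A_b = π·12²/4 = 113.1 mm²; R_n = 469 × 113.1 × 3 × 2 / 1000 = 318.3 kN → 318.3 / 2 = 159 kN.
Bearing (1.2 l_c t F_u ≤ 2.4 d t F_u): upper limit = 2.4·12·20·410 / 1000 = 236.2 kN.
  Edge l_c = 25 − 14/2 = 18 → r_n = 177.1 kN; interior l_c = 35 − 14 = 21 → r_n = 206.6 kN.
  R_n,bearing = 1·177.1 + 2·206.6 = 590.4 kN → 590.4 / 2 = 295 kN.
Bolt shear governs: 159 kN.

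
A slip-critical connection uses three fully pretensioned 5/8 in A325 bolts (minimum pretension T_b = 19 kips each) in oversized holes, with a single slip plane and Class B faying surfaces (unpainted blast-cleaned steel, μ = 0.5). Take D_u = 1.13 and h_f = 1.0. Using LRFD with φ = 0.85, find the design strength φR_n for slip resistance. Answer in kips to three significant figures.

27.4 kips

R_n = μ · D_u · h_f · T_b · n_s · n_b = 0.5 × 1.13 × 1.0 × 19 × 1 × 3 = 32.2 kips.
Design strength φR_n = 0.85 × 32.2 = 27.4 kips.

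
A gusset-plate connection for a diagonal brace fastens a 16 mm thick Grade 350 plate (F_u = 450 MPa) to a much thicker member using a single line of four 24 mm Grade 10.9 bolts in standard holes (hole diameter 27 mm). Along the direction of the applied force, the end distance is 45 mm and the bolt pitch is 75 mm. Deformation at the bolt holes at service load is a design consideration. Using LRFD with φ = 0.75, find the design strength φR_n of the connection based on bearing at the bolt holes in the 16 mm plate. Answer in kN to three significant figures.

Per bolt r_n = 1.2 l_c t F_u ≤ 2.4 d t F_u; upper limit = 2.4 × 24 × 16 × 450 / 1000 = 414.7 kN.
Edge bolt: l_c = 45 − 27/2 = 31.5 mm → 1.2 × 31.5 × 16 × 450 / 1000 = 272.2 → r_n = 272.2 kN.
Interior bolts: l_c = 75 − 27 = 48 mm → 1.2 × 48 × 16 × 450 / 1000 = 414.7 → r_n = 414.7 kN.
R_n = 1 × 272.2 + 3 × 414.7 = 1516 kN.
Design strength φR_n = 0.75 × 1516 = 1140 kN.

1140 kN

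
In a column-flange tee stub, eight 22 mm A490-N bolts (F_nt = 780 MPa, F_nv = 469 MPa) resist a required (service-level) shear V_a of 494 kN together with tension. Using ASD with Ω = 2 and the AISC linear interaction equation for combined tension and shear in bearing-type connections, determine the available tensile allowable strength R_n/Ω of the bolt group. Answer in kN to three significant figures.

A_b = π·22²/4 = 380.1 mm²; f_rv = 494 × 1000 / (8 × 380.1) = 162.4 MPa.
F'_nt = 1.3 F_nt − (Ω F_nt / F_nv) f_rv = 1.3·780 − (2·780/469)·162.4 = 473.7 MPa, capped at F_nt → F'_nt = 473.7 MPa.
R_n = F'_nt · A_b · n = 473.7 × 380.1 × 8 / 1000 = 1440 kN.
Allowable strength R_n/Ω = 1440 / 2 = 720 kN.

720 kN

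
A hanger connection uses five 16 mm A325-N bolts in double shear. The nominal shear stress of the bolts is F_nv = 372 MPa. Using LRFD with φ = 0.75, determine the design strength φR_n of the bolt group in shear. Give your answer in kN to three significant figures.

561 kN

A_b = π × 16² / 4 = 201.1 mm².
R_n = F_nv · A_b · n · n_s = 372 × 201.1 × 5 × 2 / 1000 = 748 kN.
Design strength φR_n = 0.75 × 748 = 561 kN.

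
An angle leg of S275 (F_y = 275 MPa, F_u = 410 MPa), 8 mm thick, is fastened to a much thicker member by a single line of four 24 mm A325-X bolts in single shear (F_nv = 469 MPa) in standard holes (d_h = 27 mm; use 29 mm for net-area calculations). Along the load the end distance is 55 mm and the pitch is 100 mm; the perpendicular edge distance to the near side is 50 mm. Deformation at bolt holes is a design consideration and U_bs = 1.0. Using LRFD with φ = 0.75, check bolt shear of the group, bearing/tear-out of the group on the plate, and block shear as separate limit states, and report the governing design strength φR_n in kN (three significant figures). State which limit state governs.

439 kN (block shear governs)

Bolt shear: A_b = π·24²/4 = 452.4 mm²; R_n = 469 × 452.4 × 4 × 1 / 1000 = 848.7 kN → 0.75 × 848.7 = 637 kN.
Bearing: edge l_c = 41.5, r_n = 163.3 kN; interior l_c = 73, r_n = 188.9 kN; R_n = 163.3 + 3·188.9 = 730.1 kN → 548 kN.
Block shear: A_gv = 2840, A_nv = 2028, A_nt = 284 mm²; R_n = min(0.6F_uA_nv, 0.6F_yA_gv) + U_bs·F_u·A_nt = 585 kN → 439 kN.
Block shear governs: 439 kN.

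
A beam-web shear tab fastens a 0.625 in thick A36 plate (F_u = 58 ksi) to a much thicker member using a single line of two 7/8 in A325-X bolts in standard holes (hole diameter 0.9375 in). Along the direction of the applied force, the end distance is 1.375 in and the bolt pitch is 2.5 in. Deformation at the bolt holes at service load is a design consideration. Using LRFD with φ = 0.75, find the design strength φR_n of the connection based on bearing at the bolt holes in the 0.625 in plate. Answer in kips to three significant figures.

80.5 kips

Per bolt r_n = 1.2 l_c t F_u ≤ 2.4 d t F_u; upper limit = 2.4 × 0.875 × 0.625 × 58 = 76.12 kips.
Edge bolt: l_c = 1.375 − 0.9375/2 = 0.9062 in → 1.2 × 0.9062 × 0.625 × 58 = 39.42 → r_n = 39.42 kips.
Interior bolts: l_c = 2.5 − 0.9375 = 1.562 in → 1.2 × 1.562 × 0.625 × 58 = 67.97 → r_n = 67.97 kips.
R_n = 1 × 39.42 + 1 × 67.97 = 107.4 kips.
Design strength φR_n = 0.75 × 107.4 = 80.5 kips.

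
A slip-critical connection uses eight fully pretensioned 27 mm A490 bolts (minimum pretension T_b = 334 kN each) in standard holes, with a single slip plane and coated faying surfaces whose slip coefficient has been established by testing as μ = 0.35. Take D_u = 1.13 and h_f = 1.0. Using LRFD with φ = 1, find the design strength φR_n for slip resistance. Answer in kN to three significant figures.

1060 kN

R_n = μ · D_u · h_f · T_b · n_s · n_b = 0.35 × 1.13 × 1.0 × 334 × 1 × 8 = 1057 kN.
Design strength φR_n = 1 × 1057 = 1060 kN.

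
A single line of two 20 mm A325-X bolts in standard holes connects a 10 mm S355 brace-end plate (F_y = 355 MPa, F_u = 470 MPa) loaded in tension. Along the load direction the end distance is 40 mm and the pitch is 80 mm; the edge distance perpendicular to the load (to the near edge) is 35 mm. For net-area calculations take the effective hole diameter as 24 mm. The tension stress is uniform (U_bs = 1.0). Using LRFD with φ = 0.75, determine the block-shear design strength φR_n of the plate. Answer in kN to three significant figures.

Shear plane L_v = 40 + 1·80 = 120 mm; A_gv = 120 × 10 = 1200 mm².
A_nv = (120 − 1.5·24) × 10 = 840 mm².
A_nt = (35 − 0.5·24) × 10 = 230 mm².
0.6 F_u A_nv = 236.9 kN; 0.6 F_y A_gv = 255.6 kN → shear rupture governs the shear term.
R_n = 236.9 + 1.0 × 470 × 230 / 1000 = 345 kN.
Design strength φR_n = 0.75 × 345 = 259 kN.

259 kN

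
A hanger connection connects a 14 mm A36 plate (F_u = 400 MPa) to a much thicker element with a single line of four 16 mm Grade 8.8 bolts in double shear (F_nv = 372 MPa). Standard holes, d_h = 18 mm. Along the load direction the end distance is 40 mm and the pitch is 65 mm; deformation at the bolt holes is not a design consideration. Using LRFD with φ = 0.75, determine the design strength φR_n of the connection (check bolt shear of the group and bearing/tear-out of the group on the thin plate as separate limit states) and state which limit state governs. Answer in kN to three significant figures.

Bolt shear: A_b = π·16²/4 = 201.1 mm²; R_n = 372 × 201.1 × 4 × 2 / 1000 = 598.4 kN → 0.75 × 598.4 = 449 kN.
Bearing (1.5 l_c t F_u ≤ 3.0 d t F_u): upper limit = 3.0·16·14·400 / 1000 = 268.8 kN.
  Edge l_c = 40 − 18/2 = 31 → r_n = 260.4 kN; interior l_c = 65 − 18 = 47 → r_n = 268.8 kN.
  R_n,bearing = 1·260.4 + 3·268.8 = 1067 kN → 0.75 × 1067 = 800 kN.
Bolt shear governs: 449 kN.

449 kN (bolt shear governs)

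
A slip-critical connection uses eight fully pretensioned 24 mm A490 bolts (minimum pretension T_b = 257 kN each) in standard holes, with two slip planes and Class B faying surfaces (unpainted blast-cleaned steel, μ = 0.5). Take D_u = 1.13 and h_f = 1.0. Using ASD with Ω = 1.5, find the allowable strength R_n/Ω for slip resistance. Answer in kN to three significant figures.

R_n = μ · D_u · h_f · T_b · n_s · n_b = 0.5 × 1.13 × 1.0 × 257 × 2 × 8 = 2323 kN.
Allowable strength R_n/Ω = 2323 / 1.5 = 1550 kN.

1550 kN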